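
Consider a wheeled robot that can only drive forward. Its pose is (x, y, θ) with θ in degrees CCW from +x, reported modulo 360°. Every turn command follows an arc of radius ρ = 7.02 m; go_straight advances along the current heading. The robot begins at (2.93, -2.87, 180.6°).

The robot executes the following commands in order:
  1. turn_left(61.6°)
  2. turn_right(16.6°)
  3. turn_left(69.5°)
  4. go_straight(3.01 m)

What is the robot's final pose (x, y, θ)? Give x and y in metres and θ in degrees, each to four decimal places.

(-4.4651, -18.8685, 295.1000°)

set_pose: (x, y, θ) = (2.9300, -2.8700, 180.6000°), ρ = 7.02
turn_left(61.6°): centre at ρ to the left, rotate +61.6° → (-3.2062, -6.6156, 242.2000°)
turn_right(16.6°): centre at ρ to the right, rotate −16.6° → (-4.4004, -8.2532, 225.6000°)
turn_left(69.5°): centre at ρ to the left, rotate +69.5° → (-5.7419, -16.1427, 295.1000°)
go_straight(3.01): x += 3.01·cos θ, y += 3.01·sin θ → (-4.4651, -18.8685, 295.1000°)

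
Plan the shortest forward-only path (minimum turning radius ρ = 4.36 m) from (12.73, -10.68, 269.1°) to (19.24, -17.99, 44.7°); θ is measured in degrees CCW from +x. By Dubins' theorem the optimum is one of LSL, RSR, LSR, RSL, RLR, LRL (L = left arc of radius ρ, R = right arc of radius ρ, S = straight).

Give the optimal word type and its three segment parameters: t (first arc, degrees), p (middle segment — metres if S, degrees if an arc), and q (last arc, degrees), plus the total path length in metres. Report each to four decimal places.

RSL: t = 16.3269°, p = 1.7766 m, q = 151.9269°, L = 14.5801 m

Let ψ = atan2(Δy, Δx) = atan2(-7.31, 6.51) = -48.3130° be the start→goal bearing.
Normalize: d = |goal − start| / ρ = 9.788575/4.36 = 2.245086, α = (θ_start − ψ) mod 360° = 317.4130° = 5.539902 rad, β = (θ_goal − ψ) mod 360° = 93.0130° = 1.623383 rad.
Common terms: sin α = -0.676709, cos α = 0.736251, sin β = 0.998618, cos β = -0.052562, cos(α−β) = -0.714473, d² = 5.040411. Work in radians in the unit-radius frame; every candidate has L = ρ·(t + p + q).
LSL: p² = 2 + d² − 2cos(α−β) + 2d(sin α − sin β) = 0.946851; p = √p² = 0.973063; φ = atan2(cos β − cos α, d + sin α − sin β) = -0.945260 rad; t = (φ − α) mod 2π = 6.081208 rad, q = (β − φ) mod 2π = 2.568643 rad → L = 4.36·(6.081208 + 0.973063 + 2.568643) = 4.36·9.622915 = 41.955908 m
RSR: p² = 2 + d² − 2cos(α−β) + 2d(sin β − sin α) = 15.991862; p = √p² = 3.998983; φ = atan2(cos α − cos β, d − sin α + sin β) = 0.198555 rad; t = (α − φ) mod 2π = 5.341346 rad, q = (φ − β) mod 2π = 4.858358 rad → L = 4.36·(5.341346 + 3.998983 + 4.858358) = 4.36·14.198687 = 61.906274 m
LSR: p² = d² − 2 + 2cos(α−β) + 2d(sin α + sin β) = 3.056891; p = √p² = 1.748397; φ = atan2(−cos α − cos β, d + sin α + sin β) − atan2(−2, p) = 0.592125 rad; t = (φ − α) mod 2π = 1.335409 rad, q = (φ − β) mod 2π = 5.251927 rad → L = 4.36·(1.335409 + 1.748397 + 5.251927) = 4.36·8.335733 = 36.343794 m
RSL: p² = d² − 2 + 2cos(α−β) − 2d(sin α + sin β) = 0.166041; p = √p² = 0.407481; φ = atan2(cos α + cos β, d − sin α − sin β) − atan2(2, p) = -1.028241 rad; t = (α − φ) mod 2π = 0.284958 rad, q = (β − φ) mod 2π = 2.651624 rad → L = 4.36·(0.284958 + 0.407481 + 2.651624) = 4.36·3.344063 = 14.580114 m
RLR: c = (6 − d² + 2cos(α−β) + 2d(sin α − sin β))/8 = -0.998983; p = 2π − arccos c = 3.186703 rad; φ = atan2(cos α − cos β, d − sin α + sin β) = 0.198555 rad; t = (α − φ + p/2) mod 2π = 0.651513 rad, q = (α − β − t + p) mod 2π = 0.168524 rad → L = 4.36·(0.651513 + 3.186703 + 0.168524) = 4.36·4.006740 = 17.469385 m
LRL: c = (6 − d² + 2cos(α−β) − 2d(sin α − sin β))/8 = 0.881644; p = 2π − arccos c = 5.791723 rad; φ = atan2(cos β − cos α, d + sin α − sin β) = -0.945260 rad; t = (φ − α + p/2) mod 2π = 2.693884 rad, q = (β − α − t + p) mod 2π = 5.464505 rad → L = 4.36·(2.693884 + 5.791723 + 5.464505) = 4.36·13.950112 = 60.822488 m
Shortest: RSL with L = 14.580114 m ≈ 14.5801 m
Convert RSL to answer units (arcs ×180/π): t = 0.284958·180/π = 16.3269°, p = ρ·p = 4.36·0.407481 = 1.7766 m, q = 2.651624·180/π = 151.9269°, L = 14.5801 m.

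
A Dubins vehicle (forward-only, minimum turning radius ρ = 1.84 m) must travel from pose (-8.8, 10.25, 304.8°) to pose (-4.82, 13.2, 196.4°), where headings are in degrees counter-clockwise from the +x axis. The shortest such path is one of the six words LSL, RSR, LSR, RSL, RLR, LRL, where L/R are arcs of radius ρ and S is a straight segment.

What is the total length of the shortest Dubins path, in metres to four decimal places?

Let ψ = atan2(Δy, Δx) = atan2(2.95, 3.98) = 36.5461° be the start→goal bearing.
Normalize: d = |goal − start| / ρ = 4.954079/1.84 = 2.692434, α = (θ_start − ψ) mod 360° = 268.2539° = 4.681914 rad, β = (θ_goal − ψ) mod 360° = 159.8539° = 2.789977 rad.
Common terms: sin α = -0.999536, cos α = -0.030470, sin β = 0.344415, cos β = -0.938818, cos(α−β) = -0.315649, d² = 7.249203. Work in radians in the unit-radius frame; every candidate has L = ρ·(t + p + q).
LSL: p² = 2 + d² − 2cos(α−β) + 2d(sin α − sin β) = 2.643505; p = √p² = 1.625886; φ = atan2(cos β − cos α, d + sin α − sin β) = -0.592792 rad; t = (φ − α) mod 2π = 1.008479 rad, q = (β − φ) mod 2π = 3.382769 rad → L = 1.84·(1.008479 + 1.625886 + 3.382769) = 1.84·6.017134 = 11.071527 m
RSR: p² = 2 + d² − 2cos(α−β) + 2d(sin β − sin α) = 17.117496; p = √p² = 4.137330; φ = atan2(cos α − cos β, d − sin α + sin β) = 0.221352 rad; t = (α − φ) mod 2π = 4.460562 rad, q = (φ − β) mod 2π = 3.714560 rad → L = 1.84·(4.460562 + 4.137330 + 3.714560) = 1.84·12.312452 = 22.654911 m
LSR: p² = d² − 2 + 2cos(α−β) + 2d(sin α + sin β) = 1.090164; p = √p² = 1.044109; φ = atan2(−cos α − cos β, d + sin α + sin β) − atan2(−2, p) = 1.533736 rad; t = (φ − α) mod 2π = 3.135007 rad, q = (φ − β) mod 2π = 5.026943 rad → L = 1.84·(3.135007 + 1.044109 + 5.026943) = 1.84·9.206059 = 16.939148 m
RSL: p² = d² − 2 + 2cos(α−β) − 2d(sin α + sin β) = 8.145645; p = √p² = 2.854058; φ = atan2(cos α + cos β, d − sin α − sin β) − atan2(2, p) = -0.893077 rad; t = (α − φ) mod 2π = 5.574991 rad, q = (β − φ) mod 2π = 3.683054 rad → L = 1.84·(5.574991 + 2.854058 + 3.683054) = 1.84·12.112103 = 22.286269 m
RLR: c = (6 − d² + 2cos(α−β) + 2d(sin α − sin β))/8 = -1.139687, |c| > 1 → infeasible
LRL: c = (6 − d² + 2cos(α−β) − 2d(sin α − sin β))/8 = 0.669562; p = 2π − arccos c = 5.446008 rad; φ = atan2(cos β − cos α, d + sin α − sin β) = -0.592792 rad; t = (φ − α + p/2) mod 2π = 3.731483 rad, q = (β − α − t + p) mod 2π = 6.105773 rad → L = 1.84·(3.731483 + 5.446008 + 6.105773) = 1.84·15.283264 = 28.121206 m
Shortest: LSL with L = 11.071527 m ≈ 11.0715 m

11.0715 m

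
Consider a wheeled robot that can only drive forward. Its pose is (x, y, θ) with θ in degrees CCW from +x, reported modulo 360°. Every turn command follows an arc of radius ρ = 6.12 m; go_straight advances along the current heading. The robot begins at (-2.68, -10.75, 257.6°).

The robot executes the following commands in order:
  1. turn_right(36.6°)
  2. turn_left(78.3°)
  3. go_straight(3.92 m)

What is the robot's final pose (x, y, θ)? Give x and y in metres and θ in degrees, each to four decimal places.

(-4.0458, -25.0870, 299.3000°)

set_pose: (x, y, θ) = (-2.6800, -10.7500, 257.6000°), ρ = 6.12
turn_right(36.6°): centre at ρ to the right, rotate −36.6° → (-4.6422, -14.0546, 221.0000°)
turn_left(78.3°): centre at ρ to the left, rotate +78.3° → (-5.9641, -21.6685, 299.3000°)
go_straight(3.92): x += 3.92·cos θ, y += 3.92·sin θ → (-4.0458, -25.0870, 299.3000°)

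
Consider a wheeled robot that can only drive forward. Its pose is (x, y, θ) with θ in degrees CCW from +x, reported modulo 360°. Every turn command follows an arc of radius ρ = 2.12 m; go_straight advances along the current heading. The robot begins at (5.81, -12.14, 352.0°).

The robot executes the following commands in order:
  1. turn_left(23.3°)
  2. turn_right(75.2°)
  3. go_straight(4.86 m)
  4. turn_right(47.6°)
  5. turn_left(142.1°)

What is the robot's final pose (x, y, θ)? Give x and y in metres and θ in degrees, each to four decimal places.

(14.9088, -21.3550, 34.6000°)

set_pose: (x, y, θ) = (5.8100, -12.1400, 352.0000°), ρ = 2.12
turn_left(23.3°): centre at ρ to the left, rotate +23.3° → (6.6645, -12.0855, 375.3000° ≡ 15.3000°)
turn_right(75.2°): centre at ρ to the right, rotate −75.2° → (9.0580, -13.0672, -59.9000° ≡ 300.1000°)
go_straight(4.86): x += 4.86·cos θ, y += 4.86·sin θ → (11.4953, -17.2718, 300.1000°)
turn_right(47.6°): centre at ρ to the right, rotate −47.6° → (11.6831, -18.9725, 252.5000°)
turn_left(142.1°): centre at ρ to the left, rotate +142.1° → (14.9088, -21.3550, 394.6000° ≡ 34.6000°)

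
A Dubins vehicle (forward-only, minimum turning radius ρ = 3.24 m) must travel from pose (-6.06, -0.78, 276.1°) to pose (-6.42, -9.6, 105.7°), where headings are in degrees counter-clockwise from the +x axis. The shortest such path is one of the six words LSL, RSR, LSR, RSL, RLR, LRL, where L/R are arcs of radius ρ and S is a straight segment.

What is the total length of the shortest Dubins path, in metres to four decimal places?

19.5764 m

Let ψ = atan2(Δy, Δx) = atan2(-8.82, -0.36) = -92.3373° be the start→goal bearing.
Normalize: d = |goal − start| / ρ = 8.827344/3.24 = 2.724489, α = (θ_start − ψ) mod 360° = 8.4373° = 0.147259 rad, β = (θ_goal − ψ) mod 360° = 198.0373° = 3.456403 rad.
Common terms: sin α = 0.146727, cos α = 0.989177, sin β = -0.309636, cos β = -0.950855, cos(α−β) = -0.985996, d² = 7.422840. Work in radians in the unit-radius frame; every candidate has L = ρ·(t + p + q).
LSL: p² = 2 + d² − 2cos(α−β) + 2d(sin α − sin β) = 13.881545; p = √p² = 3.725795; φ = atan2(cos β − cos α, d + sin α − sin β) = -0.547674 rad; t = (φ − α) mod 2π = 5.588252 rad, q = (β − φ) mod 2π = 4.004077 rad → L = 3.24·(5.588252 + 3.725795 + 4.004077) = 3.24·13.318124 = 43.150722 m
RSR: p² = 2 + d² − 2cos(α−β) + 2d(sin β − sin α) = 8.908118; p = √p² = 2.984647; φ = atan2(cos α − cos β, d − sin α + sin β) = 0.707590 rad; t = (α − φ) mod 2π = 5.722855 rad, q = (φ − β) mod 2π = 3.534372 rad → L = 3.24·(5.722855 + 2.984647 + 3.534372) = 3.24·12.241873 = 39.663670 m
LSR: p² = d² − 2 + 2cos(α−β) + 2d(sin α + sin β) = 2.563160; p = √p² = 1.600987; φ = atan2(−cos α − cos β, d + sin α + sin β) − atan2(−2, p) = 0.880795 rad; t = (φ − α) mod 2π = 0.733537 rad, q = (φ − β) mod 2π = 3.707578 rad → L = 3.24·(0.733537 + 1.600987 + 3.707578) = 3.24·6.042101 = 19.576408 m
RSL: p² = d² − 2 + 2cos(α−β) − 2d(sin α + sin β) = 4.338535; p = √p² = 2.082915; φ = atan2(cos α + cos β, d − sin α − sin β) − atan2(2, p) = -0.751822 rad; t = (α − φ) mod 2π = 0.899081 rad, q = (β − φ) mod 2π = 4.208225 rad → L = 3.24·(0.899081 + 2.082915 + 4.208225) = 3.24·7.190220 = 23.296314 m
RLR: c = (6 − d² + 2cos(α−β) + 2d(sin α − sin β))/8 = -0.113515; p = 2π − arccos c = 4.598629 rad; φ = atan2(cos α − cos β, d − sin α + sin β) = 0.707590 rad; t = (α − φ + p/2) mod 2π = 1.738984 rad, q = (α − β − t + p) mod 2π = 5.833686 rad → L = 3.24·(1.738984 + 4.598629 + 5.833686) = 3.24·12.171299 = 39.435009 m
LRL: c = (6 − d² + 2cos(α−β) − 2d(sin α − sin β))/8 = -0.735193; p = 2π − arccos c = 3.886437 rad; φ = atan2(cos β − cos α, d + sin α − sin β) = -0.547674 rad; t = (φ − α + p/2) mod 2π = 1.248286 rad, q = (β − α − t + p) mod 2π = 5.947296 rad → L = 3.24·(1.248286 + 3.886437 + 5.947296) = 3.24·11.082019 = 35.905742 m
Shortest: LSR with L = 19.576408 m ≈ 19.5764 m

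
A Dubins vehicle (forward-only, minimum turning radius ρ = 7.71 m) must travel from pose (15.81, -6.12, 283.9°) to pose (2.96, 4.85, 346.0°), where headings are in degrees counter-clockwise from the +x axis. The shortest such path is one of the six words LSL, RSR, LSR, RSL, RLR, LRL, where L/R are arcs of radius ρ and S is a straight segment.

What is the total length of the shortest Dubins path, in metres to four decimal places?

Let ψ = atan2(Δy, Δx) = atan2(10.97, -12.85) = 139.5127° be the start→goal bearing.
Normalize: d = |goal − start| / ρ = 16.895662/7.71 = 2.191396, α = (θ_start − ψ) mod 360° = 144.3873° = 2.520033 rad, β = (θ_goal − ψ) mod 360° = 206.4873° = 3.603883 rad.
Common terms: sin α = 0.582304, cos α = -0.812971, sin β = -0.445999, cos β = -0.895033, cos(α−β) = 0.467930, d² = 4.802216. Work in radians in the unit-radius frame; every candidate has L = ρ·(t + p + q).
LSL: p² = 2 + d² − 2cos(α−β) + 2d(sin α − sin β) = 10.373192; p = √p² = 3.220744; φ = atan2(cos β − cos α, d + sin α − sin β) = -0.025482 rad; t = (φ − α) mod 2π = 3.737670 rad, q = (β − φ) mod 2π = 3.629365 rad → L = 7.71·(3.737670 + 3.220744 + 3.629365) = 7.71·10.587779 = 81.631775 m
RSR: p² = 2 + d² − 2cos(α−β) + 2d(sin β − sin α) = 1.359520; p = √p² = 1.165985; φ = atan2(cos α − cos β, d − sin α + sin β) = 0.070438 rad; t = (α − φ) mod 2π = 2.449595 rad, q = (φ − β) mod 2π = 2.749741 rad → L = 7.71·(2.449595 + 1.165985 + 2.749741) = 7.71·6.365320 = 49.076621 m
LSR: p² = d² − 2 + 2cos(α−β) + 2d(sin α + sin β) = 4.335470; p = √p² = 2.082179; φ = atan2(−cos α − cos β, d + sin α + sin β) − atan2(−2, p) = 1.398305 rad; t = (φ − α) mod 2π = 5.161457 rad, q = (φ − β) mod 2π = 4.077607 rad → L = 7.71·(5.161457 + 2.082179 + 4.077607) = 7.71·11.321243 = 87.286785 m
RSL: p² = d² − 2 + 2cos(α−β) − 2d(sin α + sin β) = 3.140681; p = √p² = 1.772197; φ = atan2(cos α + cos β, d − sin α − sin β) − atan2(2, p) = -1.539139 rad; t = (α − φ) mod 2π = 4.059172 rad, q = (β − φ) mod 2π = 5.143022 rad → L = 7.71·(4.059172 + 1.772197 + 5.143022) = 7.71·10.974391 = 84.612554 m
RLR: c = (6 − d² + 2cos(α−β) + 2d(sin α − sin β))/8 = 0.830060; p = 2π − arccos c = 5.691604 rad; φ = atan2(cos α − cos β, d − sin α + sin β) = 0.070438 rad; t = (α − φ + p/2) mod 2π = 5.295397 rad, q = (α − β − t + p) mod 2π = 5.595543 rad → L = 7.71·(5.295397 + 5.691604 + 5.595543) = 7.71·16.582544 = 127.851416 m
LRL: c = (6 − d² + 2cos(α−β) − 2d(sin α − sin β))/8 = -0.296649; p = 2π − arccos c = 4.411207 rad; φ = atan2(cos β − cos α, d + sin α − sin β) = -0.025482 rad; t = (φ − α + p/2) mod 2π = 5.943274 rad, q = (β − α − t + p) mod 2π = 5.834968 rad → L = 7.71·(5.943274 + 4.411207 + 5.834968) = 7.71·16.189449 = 124.820653 m
Shortest: RSR with L = 49.076621 m ≈ 49.0766 m

49.0766 m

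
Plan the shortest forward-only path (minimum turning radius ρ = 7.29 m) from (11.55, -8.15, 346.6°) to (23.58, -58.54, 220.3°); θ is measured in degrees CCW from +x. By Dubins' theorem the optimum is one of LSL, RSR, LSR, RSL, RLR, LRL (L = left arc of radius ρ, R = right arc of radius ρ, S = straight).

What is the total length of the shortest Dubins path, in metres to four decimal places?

Let ψ = atan2(Δy, Δx) = atan2(-50.39, 12.03) = -76.5727° be the start→goal bearing.
Normalize: d = |goal − start| / ρ = 51.806110/7.29 = 7.106462, α = (θ_start − ψ) mod 360° = 63.1727° = 1.102571 rad, β = (θ_goal − ψ) mod 360° = 296.8727° = 5.181405 rad.
Common terms: sin α = 0.892371, cos α = 0.451303, sin β = -0.892013, cos β = 0.452009, cos(α−β) = -0.592013, d² = 50.501805. Work in radians in the unit-radius frame; every candidate has L = ρ·(t + p + q).
LSL: p² = 2 + d² − 2cos(α−β) + 2d(sin α − sin β) = 79.047145; p = √p² = 8.890846; φ = atan2(cos β − cos α, d + sin α − sin β) = 0.000079 rad; t = (φ − α) mod 2π = 5.180694 rad, q = (β − φ) mod 2π = 5.181326 rad → L = 7.29·(5.180694 + 8.890846 + 5.181326) = 7.29·19.252866 = 140.353393 m
RSR: p² = 2 + d² − 2cos(α−β) + 2d(sin β − sin α) = 28.324518; p = √p² = 5.322078; φ = atan2(cos α − cos β, d − sin α + sin β) = -0.000133 rad; t = (α − φ) mod 2π = 1.102704 rad, q = (φ − β) mod 2π = 1.101647 rad → L = 7.29·(1.102704 + 5.322078 + 1.101647) = 7.29·7.526429 = 54.867669 m
LSR: p² = d² − 2 + 2cos(α−β) + 2d(sin α + sin β) = 47.322858; p = √p² = 6.879161; φ = atan2(−cos α − cos β, d + sin α + sin β) − atan2(−2, p) = 0.156506 rad; t = (φ − α) mod 2π = 5.337121 rad, q = (φ − β) mod 2π = 1.258286 rad → L = 7.29·(5.337121 + 6.879161 + 1.258286) = 7.29·13.474568 = 98.229602 m
RSL: p² = d² − 2 + 2cos(α−β) − 2d(sin α + sin β) = 47.312701; p = √p² = 6.878423; φ = atan2(cos α + cos β, d − sin α − sin β) − atan2(2, p) = -0.156523 rad; t = (α − φ) mod 2π = 1.259094 rad, q = (β − φ) mod 2π = 5.337928 rad → L = 7.29·(1.259094 + 6.878423 + 5.337928) = 7.29·13.475445 = 98.235991 m
RLR: c = (6 − d² + 2cos(α−β) + 2d(sin α − sin β))/8 = -2.540565, |c| > 1 → infeasible
LRL: c = (6 − d² + 2cos(α−β) − 2d(sin α − sin β))/8 = -8.880893, |c| > 1 → infeasible
Shortest: RSR with L = 54.867669 m ≈ 54.8677 m

54.8677 m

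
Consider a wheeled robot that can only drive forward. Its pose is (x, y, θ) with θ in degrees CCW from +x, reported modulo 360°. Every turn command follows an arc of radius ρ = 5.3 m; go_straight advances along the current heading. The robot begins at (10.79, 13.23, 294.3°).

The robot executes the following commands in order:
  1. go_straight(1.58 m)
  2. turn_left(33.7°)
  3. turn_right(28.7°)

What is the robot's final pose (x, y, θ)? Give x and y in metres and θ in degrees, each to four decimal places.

(15.2755, 7.5754, 299.3000°)

set_pose: (x, y, θ) = (10.7900, 13.2300, 294.3000°), ρ = 5.3
go_straight(1.58): x += 1.58·cos θ, y += 1.58·sin θ → (11.4402, 11.7900, 294.3000°)
turn_left(33.7°): centre at ρ to the left, rotate +33.7° → (13.4621, 9.4764, 328.0000°)
turn_right(28.7°): centre at ρ to the right, rotate −28.7° → (15.2755, 7.5754, 299.3000°)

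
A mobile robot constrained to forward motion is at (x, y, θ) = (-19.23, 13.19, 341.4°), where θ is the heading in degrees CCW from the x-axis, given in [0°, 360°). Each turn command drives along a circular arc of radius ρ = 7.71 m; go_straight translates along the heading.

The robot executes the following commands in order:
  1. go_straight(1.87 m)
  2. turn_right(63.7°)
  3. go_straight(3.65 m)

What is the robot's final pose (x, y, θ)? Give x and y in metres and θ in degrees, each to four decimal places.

(-11.7873, 2.7022, 277.7000°)

set_pose: (x, y, θ) = (-19.2300, 13.1900, 341.4000°), ρ = 7.71
go_straight(1.87): x += 1.87·cos θ, y += 1.87·sin θ → (-17.4577, 12.5935, 341.4000°)
turn_right(63.7°): centre at ρ to the right, rotate −63.7° → (-12.2764, 6.3193, 277.7000°)
go_straight(3.65): x += 3.65·cos θ, y += 3.65·sin θ → (-11.7873, 2.7022, 277.7000°)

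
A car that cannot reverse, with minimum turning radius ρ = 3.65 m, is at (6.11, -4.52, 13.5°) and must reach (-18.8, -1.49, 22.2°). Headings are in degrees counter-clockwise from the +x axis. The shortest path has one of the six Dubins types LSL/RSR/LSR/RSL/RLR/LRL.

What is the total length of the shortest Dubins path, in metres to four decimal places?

46.0815 m

Let ψ = atan2(Δy, Δx) = atan2(3.03, -24.91) = 173.0647° be the start→goal bearing.
Normalize: d = |goal − start| / ρ = 25.093605/3.65 = 6.874960, α = (θ_start − ψ) mod 360° = 200.4353° = 3.498255 rad, β = (θ_goal − ψ) mod 360° = 209.1353° = 3.650099 rad.
Common terms: sin α = -0.349149, cos α = -0.937067, sin β = -0.486873, cos β = -0.873473, cos(α−β) = 0.988494, d² = 47.265078. Work in radians in the unit-radius frame; every candidate has L = ρ·(t + p + q).
LSL: p² = 2 + d² − 2cos(α−β) + 2d(sin α − sin β) = 49.181787; p = √p² = 7.012973; φ = atan2(cos β − cos α, d + sin α − sin β) = 0.009068 rad; t = (φ − α) mod 2π = 2.793998 rad, q = (β − φ) mod 2π = 3.641031 rad → L = 3.65·(2.793998 + 7.012973 + 3.641031) = 3.65·13.448002 = 49.085206 m
RSR: p² = 2 + d² − 2cos(α−β) + 2d(sin β − sin α) = 45.394393; p = √p² = 6.737536; φ = atan2(cos α − cos β, d − sin α + sin β) = -0.009439 rad; t = (α − φ) mod 2π = 3.507694 rad, q = (φ − β) mod 2π = 2.623647 rad → L = 3.65·(3.507694 + 6.737536 + 2.623647) = 3.65·12.868878 = 46.971404 m
LSR: p² = d² − 2 + 2cos(α−β) + 2d(sin α + sin β) = 35.746829; p = √p² = 5.978865; φ = atan2(−cos α − cos β, d + sin α + sin β) − atan2(−2, p) = 0.614094 rad; t = (φ − α) mod 2π = 3.399024 rad, q = (φ − β) mod 2π = 3.247180 rad → L = 3.65·(3.399024 + 5.978865 + 3.247180) = 3.65·12.625069 = 46.081504 m
RSL: p² = d² − 2 + 2cos(α−β) − 2d(sin α + sin β) = 58.737302; p = √p² = 7.664027; φ = atan2(cos α + cos β, d − sin α − sin β) − atan2(2, p) = -0.485889 rad; t = (α − φ) mod 2π = 3.984144 rad, q = (β − φ) mod 2π = 4.135988 rad → L = 3.65·(3.984144 + 7.664027 + 4.135988) = 3.65·15.784159 = 57.612181 m
RLR: c = (6 − d² + 2cos(α−β) + 2d(sin α − sin β))/8 = -4.674299, |c| > 1 → infeasible
LRL: c = (6 − d² + 2cos(α−β) − 2d(sin α − sin β))/8 = -5.147723, |c| > 1 → infeasible
Shortest: LSR with L = 46.081504 m ≈ 46.0815 m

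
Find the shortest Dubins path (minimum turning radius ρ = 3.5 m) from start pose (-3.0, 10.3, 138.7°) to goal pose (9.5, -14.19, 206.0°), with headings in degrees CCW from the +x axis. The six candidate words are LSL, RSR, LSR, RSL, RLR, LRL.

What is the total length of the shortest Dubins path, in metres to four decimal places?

Let ψ = atan2(Δy, Δx) = atan2(-24.49, 12.50) = -62.9597° be the start→goal bearing.
Normalize: d = |goal − start| / ρ = 27.495638/3.5 = 7.855897, α = (θ_start − ψ) mod 360° = 201.6597° = 3.519625 rad, β = (θ_goal − ψ) mod 360° = 268.9597° = 4.694232 rad.
Common terms: sin α = -0.369093, cos α = -0.929393, sin β = -0.999835, cos β = -0.018156, cos(α−β) = 0.385906, d² = 61.715110. Work in radians in the unit-radius frame; every candidate has L = ρ·(t + p + q).
LSL: p² = 2 + d² − 2cos(α−β) + 2d(sin α − sin β) = 72.853394; p = √p² = 8.535420; φ = atan2(cos β − cos α, d + sin α − sin β) = 0.106963 rad; t = (φ − α) mod 2π = 2.870523 rad, q = (β − φ) mod 2π = 4.587269 rad → L = 3.5·(2.870523 + 8.535420 + 4.587269) = 3.5·15.993212 = 55.976242 m
RSR: p² = 2 + d² − 2cos(α−β) + 2d(sin β − sin α) = 53.033202; p = √p² = 7.282390; φ = atan2(cos α − cos β, d − sin α + sin β) = -0.125458 rad; t = (α − φ) mod 2π = 3.645083 rad, q = (φ − β) mod 2π = 1.463496 rad → L = 3.5·(3.645083 + 7.282390 + 1.463496) = 3.5·12.390969 = 43.368390 m
LSR: p² = d² − 2 + 2cos(α−β) + 2d(sin α + sin β) = 38.978612; p = √p² = 6.243285; φ = atan2(−cos α − cos β, d + sin α + sin β) − atan2(−2, p) = 0.455059 rad; t = (φ − α) mod 2π = 3.218619 rad, q = (φ − β) mod 2π = 2.044012 rad → L = 3.5·(3.218619 + 6.243285 + 2.044012) = 3.5·11.505917 = 40.270709 m
RSL: p² = d² − 2 + 2cos(α−β) − 2d(sin α + sin β) = 81.995233; p = √p² = 9.055122; φ = atan2(cos α + cos β, d − sin α − sin β) − atan2(2, p) = -0.319738 rad; t = (α − φ) mod 2π = 3.839363 rad, q = (β − φ) mod 2π = 5.013970 rad → L = 3.5·(3.839363 + 9.055122 + 5.013970) = 3.5·17.908454 = 62.679591 m
RLR: c = (6 − d² + 2cos(α−β) + 2d(sin α − sin β))/8 = -5.629150, |c| > 1 → infeasible
LRL: c = (6 − d² + 2cos(α−β) − 2d(sin α − sin β))/8 = -8.106674, |c| > 1 → infeasible
Shortest: LSR with L = 40.270709 m ≈ 40.2707 m

40.2707 m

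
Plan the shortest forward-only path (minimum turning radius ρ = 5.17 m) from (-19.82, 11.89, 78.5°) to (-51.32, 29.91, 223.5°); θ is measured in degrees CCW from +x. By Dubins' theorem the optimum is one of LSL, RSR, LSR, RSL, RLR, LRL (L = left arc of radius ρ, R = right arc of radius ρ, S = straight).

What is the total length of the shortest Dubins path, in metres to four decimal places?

Let ψ = atan2(Δy, Δx) = atan2(18.02, -31.50) = 150.2277° be the start→goal bearing.
Normalize: d = |goal − start| / ρ = 36.290087/5.17 = 7.019359, α = (θ_start − ψ) mod 360° = 288.2723° = 5.031301 rad, β = (θ_goal − ψ) mod 360° = 73.2723° = 1.278843 rad.
Common terms: sin α = -0.949577, cos α = 0.313533, sin β = 0.957683, cos β = 0.287824, cos(α−β) = -0.819152, d² = 49.271403. Work in radians in the unit-radius frame; every candidate has L = ρ·(t + p + q).
LSL: p² = 2 + d² − 2cos(α−β) + 2d(sin α − sin β) = 26.134212; p = √p² = 5.112163; φ = atan2(cos β − cos α, d + sin α − sin β) = -0.005029 rad; t = (φ − α) mod 2π = 1.246855 rad, q = (β − φ) mod 2π = 1.283872 rad → L = 5.17·(1.246855 + 5.112163 + 1.283872) = 5.17·7.642891 = 39.513744 m
RSR: p² = 2 + d² − 2cos(α−β) + 2d(sin β − sin α) = 79.685202; p = √p² = 8.926657; φ = atan2(cos α − cos β, d − sin α + sin β) = 0.002880 rad; t = (α − φ) mod 2π = 5.028421 rad, q = (φ − β) mod 2π = 5.007223 rad → L = 5.17·(5.028421 + 8.926657 + 5.007223) = 5.17·18.962300 = 98.035091 m
LSR: p² = d² − 2 + 2cos(α−β) + 2d(sin α + sin β) = 45.746900; p = √p² = 6.763645; φ = atan2(−cos α − cos β, d + sin α + sin β) − atan2(−2, p) = 0.202141 rad; t = (φ − α) mod 2π = 1.454026 rad, q = (φ − β) mod 2π = 5.206484 rad → L = 5.17·(1.454026 + 6.763645 + 5.206484) = 5.17·13.424155 = 69.402883 m
RSL: p² = d² − 2 + 2cos(α−β) − 2d(sin α + sin β) = 45.519297; p = √p² = 6.746799; φ = atan2(cos α + cos β, d − sin α − sin β) − atan2(2, p) = -0.202624 rad; t = (α − φ) mod 2π = 5.233925 rad, q = (β − φ) mod 2π = 1.481467 rad → L = 5.17·(5.233925 + 6.746799 + 1.481467) = 5.17·13.462190 = 69.599524 m
RLR: c = (6 − d² + 2cos(α−β) + 2d(sin α − sin β))/8 = -8.960650, |c| > 1 → infeasible
LRL: c = (6 − d² + 2cos(α−β) − 2d(sin α − sin β))/8 = -2.266777, |c| > 1 → infeasible
Shortest: LSL with L = 39.513744 m ≈ 39.5137 m

39.5137 m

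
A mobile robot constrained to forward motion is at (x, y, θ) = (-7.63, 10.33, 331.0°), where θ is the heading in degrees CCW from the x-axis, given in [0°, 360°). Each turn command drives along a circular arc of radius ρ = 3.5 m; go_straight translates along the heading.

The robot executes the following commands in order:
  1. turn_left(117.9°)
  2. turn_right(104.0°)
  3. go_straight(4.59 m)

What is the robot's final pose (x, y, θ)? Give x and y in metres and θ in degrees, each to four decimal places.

set_pose: (x, y, θ) = (-7.6300, 10.3300, 331.0000°), ρ = 3.5
turn_left(117.9°): centre at ρ to the left, rotate +117.9° → (-2.4338, 13.3240, 448.9000° ≡ 88.9000°)
turn_right(104.0°): centre at ρ to the right, rotate −104.0° → (1.9773, 16.6359, -15.1000° ≡ 344.9000°)
go_straight(4.59): x += 4.59·cos θ, y += 4.59·sin θ → (6.4088, 15.4402, 344.9000°)

(6.4088, 15.4402, 344.9000°)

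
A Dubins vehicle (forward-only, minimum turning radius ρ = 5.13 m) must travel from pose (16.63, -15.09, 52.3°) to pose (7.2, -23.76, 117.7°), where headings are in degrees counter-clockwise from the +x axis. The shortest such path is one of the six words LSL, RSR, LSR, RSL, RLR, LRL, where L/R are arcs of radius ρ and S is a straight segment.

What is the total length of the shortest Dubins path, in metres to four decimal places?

35.8618 m

Let ψ = atan2(Δy, Δx) = atan2(-8.67, -9.43) = -137.4044° be the start→goal bearing.
Normalize: d = |goal − start| / ρ = 12.809910/5.13 = 2.497059, α = (θ_start − ψ) mod 360° = 189.7044° = 3.310966 rad, β = (θ_goal − ψ) mod 360° = 255.1044° = 4.452411 rad.
Common terms: sin α = -0.168565, cos α = -0.985691, sin β = -0.966396, cos β = -0.257059, cos(α−β) = 0.416281, d² = 6.235301. Work in radians in the unit-radius frame; every candidate has L = ρ·(t + p + q).
LSL: p² = 2 + d² − 2cos(α−β) + 2d(sin α − sin β) = 11.387201; p = √p² = 3.374493; φ = atan2(cos β − cos α, d + sin α − sin β) = 0.217637 rad; t = (φ − α) mod 2π = 3.189857 rad, q = (β − φ) mod 2π = 4.234774 rad → L = 5.13·(3.189857 + 3.374493 + 4.234774) = 5.13·10.799123 = 55.399503 m
RSR: p² = 2 + d² − 2cos(α−β) + 2d(sin β − sin α) = 3.418278; p = √p² = 1.848859; φ = atan2(cos α − cos β, d − sin α + sin β) = -0.405086 rad; t = (α − φ) mod 2π = 3.716052 rad, q = (φ − β) mod 2π = 1.425688 rad → L = 5.13·(3.716052 + 1.848859 + 1.425688) = 5.13·6.990599 = 35.861771 m
LSR: p² = d² − 2 + 2cos(α−β) + 2d(sin α + sin β) = -0.600262 < 0 → infeasible
RSL: p² = d² − 2 + 2cos(α−β) − 2d(sin α + sin β) = 10.735988; p = √p² = 3.276582; φ = atan2(cos α + cos β, d − sin α − sin β) − atan2(2, p) = -0.877704 rad; t = (α − φ) mod 2π = 4.188670 rad, q = (β − φ) mod 2π = 5.330115 rad → L = 5.13·(4.188670 + 3.276582 + 5.330115) = 5.13·12.795366 = 65.640229 m
RLR: c = (6 − d² + 2cos(α−β) + 2d(sin α − sin β))/8 = 0.572715; p = 2π − arccos c = 5.322203 rad; φ = atan2(cos α − cos β, d − sin α + sin β) = -0.405086 rad; t = (α − φ + p/2) mod 2π = 0.093969 rad, q = (α − β − t + p) mod 2π = 4.086789 rad → L = 5.13·(0.093969 + 5.322203 + 4.086789) = 5.13·9.502961 = 48.750191 m
LRL: c = (6 − d² + 2cos(α−β) − 2d(sin α − sin β))/8 = -0.423400; p = 2π − arccos c = 4.275194 rad; φ = atan2(cos β − cos α, d + sin α − sin β) = 0.217637 rad; t = (φ − α + p/2) mod 2π = 5.327454 rad, q = (β − α − t + p) mod 2π = 0.089186 rad → L = 5.13·(5.327454 + 4.275194 + 0.089186) = 5.13·9.691833 = 49.719103 m
Shortest: RSR with L = 35.861771 m ≈ 35.8618 m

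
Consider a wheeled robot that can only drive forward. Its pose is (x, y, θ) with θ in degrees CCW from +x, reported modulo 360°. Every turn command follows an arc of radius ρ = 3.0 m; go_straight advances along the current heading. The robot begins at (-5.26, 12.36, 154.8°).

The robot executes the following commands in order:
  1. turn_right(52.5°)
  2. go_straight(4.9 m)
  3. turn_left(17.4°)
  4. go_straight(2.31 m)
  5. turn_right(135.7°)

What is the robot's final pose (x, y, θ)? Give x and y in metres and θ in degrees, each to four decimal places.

set_pose: (x, y, θ) = (-5.2600, 12.3600, 154.8000°), ρ = 3.0
turn_right(52.5°): centre at ρ to the right, rotate −52.5° → (-6.9138, 14.4354, 102.3000°)
go_straight(4.9): x += 4.9·cos θ, y += 4.9·sin θ → (-7.9576, 19.2229, 102.3000°)
turn_left(17.4°): centre at ρ to the left, rotate +17.4° → (-8.2829, 20.0702, 119.7000°)
go_straight(2.31): x += 2.31·cos θ, y += 2.31·sin θ → (-9.4274, 22.0767, 119.7000°)
turn_right(135.7°): centre at ρ to the right, rotate −135.7° → (-5.9946, 26.4469, -16.0000° ≡ 344.0000°)

(-5.9946, 26.4469, 344.0000°)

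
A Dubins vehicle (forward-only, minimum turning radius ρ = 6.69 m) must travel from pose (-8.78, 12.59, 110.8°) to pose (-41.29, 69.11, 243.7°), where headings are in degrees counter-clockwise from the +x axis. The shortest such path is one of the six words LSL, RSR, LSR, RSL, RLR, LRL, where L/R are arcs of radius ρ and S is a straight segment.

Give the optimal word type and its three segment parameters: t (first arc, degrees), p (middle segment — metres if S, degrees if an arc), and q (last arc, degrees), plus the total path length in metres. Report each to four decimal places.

Let ψ = atan2(Δy, Δx) = atan2(56.52, -32.51) = 119.9073° be the start→goal bearing.
Normalize: d = |goal − start| / ρ = 65.202841/6.69 = 9.746314, α = (θ_start − ψ) mod 360° = 350.8927° = 6.124233 rad, β = (θ_goal − ψ) mod 360° = 123.7927° = 2.160591 rad.
Common terms: sin α = -0.158284, cos α = 0.987394, sin β = 0.831055, cos β = -0.556190, cos(α−β) = -0.680721, d² = 94.990638. Work in radians in the unit-radius frame; every candidate has L = ρ·(t + p + q).
LSL: p² = 2 + d² − 2cos(α−β) + 2d(sin α − sin β) = 79.067268; p = √p² = 8.891978; φ = atan2(cos β − cos α, d + sin α − sin β) = -0.174477 rad; t = (φ − α) mod 2π = 6.267661 rad, q = (β − φ) mod 2π = 2.335067 rad → L = 6.69·(6.267661 + 8.891978 + 2.335067) = 6.69·17.494706 = 117.039581 m
RSR: p² = 2 + d² − 2cos(α−β) + 2d(sin β − sin α) = 117.636891; p = √p² = 10.846054; φ = atan2(cos α − cos β, d − sin α + sin β) = 0.142802 rad; t = (α − φ) mod 2π = 5.981431 rad, q = (φ − β) mod 2π = 4.265397 rad → L = 6.69·(5.981431 + 10.846054 + 4.265397) = 6.69·21.092882 = 141.111382 m
LSR: p² = d² − 2 + 2cos(α−β) + 2d(sin α + sin β) = 104.743283; p = √p² = 10.234417; φ = atan2(−cos α − cos β, d + sin α + sin β) − atan2(−2, p) = 0.151625 rad; t = (φ − α) mod 2π = 0.310577 rad, q = (φ − β) mod 2π = 4.274219 rad → L = 6.69·(0.310577 + 10.234417 + 4.274219) = 6.69·14.819213 = 99.140533 m
RSL: p² = d² − 2 + 2cos(α−β) − 2d(sin α + sin β) = 78.515110; p = √p² = 8.860875; φ = atan2(cos α + cos β, d − sin α − sin β) − atan2(2, p) = -0.174504 rad; t = (α − φ) mod 2π = 0.015552 rad, q = (β − φ) mod 2π = 2.335094 rad → L = 6.69·(0.015552 + 8.860875 + 2.335094) = 6.69·11.211522 = 75.005079 m
RLR: c = (6 − d² + 2cos(α−β) + 2d(sin α − sin β))/8 = -13.704611, |c| > 1 → infeasible
LRL: c = (6 − d² + 2cos(α−β) − 2d(sin α − sin β))/8 = -8.883409, |c| > 1 → infeasible
Shortest: RSL with L = 75.005079 m ≈ 75.0051 m
Convert RSL to answer units (arcs ×180/π): t = 0.015552·180/π = 0.8911°, p = ρ·p = 6.69·8.860875 = 59.2793 m, q = 2.335094·180/π = 133.7911°, L = 75.0051 m.

RSL: t = 0.8911°, p = 59.2793 m, q = 133.7911°, L = 75.0051 m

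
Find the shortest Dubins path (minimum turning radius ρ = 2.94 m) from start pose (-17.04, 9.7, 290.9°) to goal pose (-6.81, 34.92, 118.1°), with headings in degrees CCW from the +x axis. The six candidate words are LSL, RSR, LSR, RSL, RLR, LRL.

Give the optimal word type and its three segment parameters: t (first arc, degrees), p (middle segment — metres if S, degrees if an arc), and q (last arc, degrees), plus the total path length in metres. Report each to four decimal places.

LSL: t = 146.9880°, p = 23.3052 m, q = 40.2120°, L = 32.9109 m

Let ψ = atan2(Δy, Δx) = atan2(25.22, 10.23) = 67.9210° be the start→goal bearing.
Normalize: d = |goal − start| / ρ = 27.215828/2.94 = 9.257084, α = (θ_start − ψ) mod 360° = 222.9790° = 3.891717 rad, β = (θ_goal − ψ) mod 360° = 50.1790° = 0.875788 rad.
Common terms: sin α = -0.681730, cos α = -0.731604, sin β = 0.768049, cos β = 0.640392, cos(α−β) = -0.992115, d² = 85.693611. Work in radians in the unit-radius frame; every candidate has L = ρ·(t + p + q).
LSL: p² = 2 + d² − 2cos(α−β) + 2d(sin α − sin β) = 62.836398; p = √p² = 7.926941; φ = atan2(cos β − cos α, d + sin α − sin β) = 0.173956 rad; t = (φ − α) mod 2π = 2.565424 rad, q = (β − φ) mod 2π = 0.701832 rad → L = 2.94·(2.565424 + 7.926941 + 0.701832) = 2.94·11.194198 = 32.910941 m
RSR: p² = 2 + d² − 2cos(α−β) + 2d(sin β − sin α) = 116.519284; p = √p² = 10.794410; φ = atan2(cos α − cos β, d − sin α + sin β) = -0.127447 rad; t = (α − φ) mod 2π = 4.019164 rad, q = (φ − β) mod 2π = 5.279950 rad → L = 2.94·(4.019164 + 10.794410 + 5.279950) = 2.94·20.093524 = 59.074961 m
LSR: p² = d² − 2 + 2cos(α−β) + 2d(sin α + sin β) = 83.307500; p = √p² = 9.127294; φ = atan2(−cos α − cos β, d + sin α + sin β) − atan2(−2, p) = 0.225476 rad; t = (φ − α) mod 2π = 2.616944 rad, q = (φ − β) mod 2π = 5.632873 rad → L = 2.94·(2.616944 + 9.127294 + 5.632873) = 2.94·17.377110 = 51.088705 m
RSL: p² = d² − 2 + 2cos(α−β) − 2d(sin α + sin β) = 80.111264; p = √p² = 8.950490; φ = atan2(cos α + cos β, d − sin α − sin β) − atan2(2, p) = -0.229786 rad; t = (α − φ) mod 2π = 4.121503 rad, q = (β − φ) mod 2π = 1.105574 rad → L = 2.94·(4.121503 + 8.950490 + 1.105574) = 2.94·14.177567 = 41.682046 m
RLR: c = (6 − d² + 2cos(α−β) + 2d(sin α − sin β))/8 = -13.564911, |c| > 1 → infeasible
LRL: c = (6 − d² + 2cos(α−β) − 2d(sin α − sin β))/8 = -6.854550, |c| > 1 → infeasible
Shortest: LSL with L = 32.910941 m ≈ 32.9109 m
Convert LSL to answer units (arcs ×180/π): t = 2.565424·180/π = 146.9880°, p = ρ·p = 2.94·7.926941 = 23.3052 m, q = 0.701832·180/π = 40.2120°, L = 32.9109 m.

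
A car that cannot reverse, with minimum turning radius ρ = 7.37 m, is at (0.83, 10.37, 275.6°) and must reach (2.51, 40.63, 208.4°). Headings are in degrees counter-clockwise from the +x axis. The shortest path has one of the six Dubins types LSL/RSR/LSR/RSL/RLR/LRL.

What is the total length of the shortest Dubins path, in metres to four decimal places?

60.8209 m

Let ψ = atan2(Δy, Δx) = atan2(30.26, 1.68) = 86.8223° be the start→goal bearing.
Normalize: d = |goal − start| / ρ = 30.306600/7.37 = 4.112157, α = (θ_start − ψ) mod 360° = 188.7777° = 3.294793 rad, β = (θ_goal − ψ) mod 360° = 121.5777° = 2.121932 rad.
Common terms: sin α = -0.152602, cos α = -0.988288, sin β = 0.851931, cos β = -0.523655, cos(α−β) = 0.387516, d² = 16.909838. Work in radians in the unit-radius frame; every candidate has L = ρ·(t + p + q).
LSL: p² = 2 + d² − 2cos(α−β) + 2d(sin α − sin β) = 9.873218; p = √p² = 3.142168; φ = atan2(cos β − cos α, d + sin α − sin β) = 0.148414 rad; t = (φ − α) mod 2π = 3.136807 rad, q = (β − φ) mod 2π = 1.973517 rad → L = 7.37·(3.136807 + 3.142168 + 1.973517) = 7.37·8.252492 = 60.820864 m
RSR: p² = 2 + d² − 2cos(α−β) + 2d(sin β − sin α) = 26.396397; p = √p² = 5.137742; φ = atan2(cos α − cos β, d − sin α + sin β) = -0.090559 rad; t = (α − φ) mod 2π = 3.385352 rad, q = (φ − β) mod 2π = 4.070695 rad → L = 7.37·(3.385352 + 5.137742 + 4.070695) = 7.37·12.593789 = 92.816225 m
LSR: p² = d² − 2 + 2cos(α−β) + 2d(sin α + sin β) = 21.436369; p = √p² = 4.629943; φ = atan2(−cos α − cos β, d + sin α + sin β) − atan2(−2, p) = 0.712226 rad; t = (φ − α) mod 2π = 3.700618 rad, q = (φ − β) mod 2π = 4.873479 rad → L = 7.37·(3.700618 + 4.629943 + 4.873479) = 7.37·13.204040 = 97.313777 m
RSL: p² = d² − 2 + 2cos(α−β) − 2d(sin α + sin β) = 9.933370; p = √p² = 3.151725; φ = atan2(cos α + cos β, d − sin α − sin β) − atan2(2, p) = -0.982486 rad; t = (α − φ) mod 2π = 4.277279 rad, q = (β − φ) mod 2π = 3.104418 rad → L = 7.37·(4.277279 + 3.151725 + 3.104418) = 7.37·10.533421 = 77.631315 m
RLR: c = (6 − d² + 2cos(α−β) + 2d(sin α − sin β))/8 = -2.299550, |c| > 1 → infeasible
LRL: c = (6 − d² + 2cos(α−β) − 2d(sin α − sin β))/8 = -0.234152; p = 2π − arccos c = 4.476043 rad; φ = atan2(cos β − cos α, d + sin α − sin β) = 0.148414 rad; t = (φ − α + p/2) mod 2π = 5.374828 rad, q = (β − α − t + p) mod 2π = 4.211539 rad → L = 7.37·(5.374828 + 4.476043 + 4.211539) = 7.37·14.062409 = 103.639955 m
Shortest: LSL with L = 60.820864 m ≈ 60.8209 m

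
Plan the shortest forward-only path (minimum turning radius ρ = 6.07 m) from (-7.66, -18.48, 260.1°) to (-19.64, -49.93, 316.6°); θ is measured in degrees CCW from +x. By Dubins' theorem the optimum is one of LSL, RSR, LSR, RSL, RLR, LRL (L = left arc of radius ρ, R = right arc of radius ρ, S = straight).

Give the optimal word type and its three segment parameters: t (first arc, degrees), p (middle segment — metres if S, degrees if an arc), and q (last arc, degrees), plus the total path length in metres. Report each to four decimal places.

RSL: t = 19.3824°, p = 25.3898 m, q = 75.8824°, L = 35.4823 m

Let ψ = atan2(Δy, Δx) = atan2(-31.45, -11.98) = -110.8529° be the start→goal bearing.
Normalize: d = |goal − start| / ρ = 33.654463/6.07 = 5.544393, α = (θ_start − ψ) mod 360° = 10.9529° = 0.191165 rad, β = (θ_goal − ψ) mod 360° = 67.4529° = 1.177276 rad.
Common terms: sin α = 0.190003, cos α = 0.981784, sin β = 0.923565, cos β = 0.383442, cos(α−β) = 0.551937, d² = 30.740290. Work in radians in the unit-radius frame; every candidate has L = ρ·(t + p + q).
LSL: p² = 2 + d² − 2cos(α−β) + 2d(sin α − sin β) = 23.502102; p = √p² = 4.847897; φ = atan2(cos β − cos α, d + sin α − sin β) = -0.123738 rad; t = (φ − α) mod 2π = 5.968282 rad, q = (β − φ) mod 2π = 1.301014 rad → L = 6.07·(5.968282 + 4.847897 + 1.301014) = 6.07·12.117193 = 73.551361 m
RSR: p² = 2 + d² − 2cos(α−β) + 2d(sin β − sin α) = 39.770729; p = √p² = 6.306404; φ = atan2(cos α − cos β, d − sin α + sin β) = 0.095021 rad; t = (α − φ) mod 2π = 0.096144 rad, q = (φ − β) mod 2π = 5.200931 rad → L = 6.07·(0.096144 + 6.306404 + 5.200931) = 6.07·11.603478 = 70.433112 m
LSR: p² = d² − 2 + 2cos(α−β) + 2d(sin α + sin β) = 42.192276; p = √p² = 6.495558; φ = atan2(−cos α − cos β, d + sin α + sin β) − atan2(−2, p) = 0.096443 rad; t = (φ − α) mod 2π = 6.188463 rad, q = (φ − β) mod 2π = 5.202352 rad → L = 6.07·(6.188463 + 6.495558 + 5.202352) = 6.07·17.886374 = 108.570290 m
RSL: p² = d² − 2 + 2cos(α−β) − 2d(sin α + sin β) = 17.496051; p = √p² = 4.182828; φ = atan2(cos α + cos β, d − sin α − sin β) − atan2(2, p) = -0.147122 rad; t = (α − φ) mod 2π = 0.338287 rad, q = (β − φ) mod 2π = 1.324398 rad → L = 6.07·(0.338287 + 4.182828 + 1.324398) = 6.07·5.845513 = 35.482264 m
RLR: c = (6 − d² + 2cos(α−β) + 2d(sin α − sin β))/8 = -3.971341, |c| > 1 → infeasible
LRL: c = (6 − d² + 2cos(α−β) − 2d(sin α − sin β))/8 = -1.937763, |c| > 1 → infeasible
Shortest: RSL with L = 35.482264 m ≈ 35.4823 m
Convert RSL to answer units (arcs ×180/π): t = 0.338287·180/π = 19.3824°, p = ρ·p = 6.07·4.182828 = 25.3898 m, q = 1.324398·180/π = 75.8824°, L = 35.4823 m.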